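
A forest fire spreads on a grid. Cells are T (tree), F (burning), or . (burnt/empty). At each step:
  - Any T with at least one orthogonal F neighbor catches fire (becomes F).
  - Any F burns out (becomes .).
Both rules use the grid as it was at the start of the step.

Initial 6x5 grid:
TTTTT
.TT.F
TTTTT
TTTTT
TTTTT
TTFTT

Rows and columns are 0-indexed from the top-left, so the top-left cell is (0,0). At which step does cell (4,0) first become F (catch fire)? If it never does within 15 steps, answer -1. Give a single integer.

Step 1: cell (4,0)='T' (+5 fires, +2 burnt)
Step 2: cell (4,0)='T' (+8 fires, +5 burnt)
Step 3: cell (4,0)='F' (+6 fires, +8 burnt)
  -> target ignites at step 3
Step 4: cell (4,0)='.' (+4 fires, +6 burnt)
Step 5: cell (4,0)='.' (+3 fires, +4 burnt)
Step 6: cell (4,0)='.' (+0 fires, +3 burnt)
  fire out at step 6

3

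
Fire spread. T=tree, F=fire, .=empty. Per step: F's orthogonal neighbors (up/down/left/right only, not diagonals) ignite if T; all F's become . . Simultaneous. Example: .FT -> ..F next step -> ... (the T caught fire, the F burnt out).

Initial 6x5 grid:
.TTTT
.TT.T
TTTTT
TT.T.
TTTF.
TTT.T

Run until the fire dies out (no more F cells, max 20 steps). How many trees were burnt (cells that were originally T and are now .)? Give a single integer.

Answer: 21

Derivation:
Step 1: +2 fires, +1 burnt (F count now 2)
Step 2: +3 fires, +2 burnt (F count now 3)
Step 3: +5 fires, +3 burnt (F count now 5)
Step 4: +5 fires, +5 burnt (F count now 5)
Step 5: +4 fires, +5 burnt (F count now 4)
Step 6: +2 fires, +4 burnt (F count now 2)
Step 7: +0 fires, +2 burnt (F count now 0)
Fire out after step 7
Initially T: 22, now '.': 29
Total burnt (originally-T cells now '.'): 21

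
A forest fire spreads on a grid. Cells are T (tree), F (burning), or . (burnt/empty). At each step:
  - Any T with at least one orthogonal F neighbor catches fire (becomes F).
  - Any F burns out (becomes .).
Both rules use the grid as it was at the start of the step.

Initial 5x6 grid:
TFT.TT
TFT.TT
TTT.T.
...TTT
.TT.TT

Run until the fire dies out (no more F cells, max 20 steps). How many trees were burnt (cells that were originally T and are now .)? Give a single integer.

Step 1: +5 fires, +2 burnt (F count now 5)
Step 2: +2 fires, +5 burnt (F count now 2)
Step 3: +0 fires, +2 burnt (F count now 0)
Fire out after step 3
Initially T: 19, now '.': 18
Total burnt (originally-T cells now '.'): 7

Answer: 7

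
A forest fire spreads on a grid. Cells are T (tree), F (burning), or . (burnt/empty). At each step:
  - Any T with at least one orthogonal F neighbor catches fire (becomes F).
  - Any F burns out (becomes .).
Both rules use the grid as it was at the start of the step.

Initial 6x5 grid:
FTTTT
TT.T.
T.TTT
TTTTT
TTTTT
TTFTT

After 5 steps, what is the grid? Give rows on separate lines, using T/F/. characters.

Step 1: 5 trees catch fire, 2 burn out
  .FTTT
  FT.T.
  T.TTT
  TTTTT
  TTFTT
  TF.FT
Step 2: 8 trees catch fire, 5 burn out
  ..FTT
  .F.T.
  F.TTT
  TTFTT
  TF.FT
  F...F
Step 3: 7 trees catch fire, 8 burn out
  ...FT
  ...T.
  ..FTT
  FF.FT
  F...F
  .....
Step 4: 4 trees catch fire, 7 burn out
  ....F
  ...F.
  ...FT
  ....F
  .....
  .....
Step 5: 1 trees catch fire, 4 burn out
  .....
  .....
  ....F
  .....
  .....
  .....

.....
.....
....F
.....
.....
.....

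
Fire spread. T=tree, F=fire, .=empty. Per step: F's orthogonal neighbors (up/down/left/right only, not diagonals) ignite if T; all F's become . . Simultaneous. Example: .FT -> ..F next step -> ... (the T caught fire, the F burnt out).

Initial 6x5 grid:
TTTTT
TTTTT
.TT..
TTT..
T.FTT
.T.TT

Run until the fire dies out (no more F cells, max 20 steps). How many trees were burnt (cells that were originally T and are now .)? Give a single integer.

Answer: 20

Derivation:
Step 1: +2 fires, +1 burnt (F count now 2)
Step 2: +4 fires, +2 burnt (F count now 4)
Step 3: +4 fires, +4 burnt (F count now 4)
Step 4: +4 fires, +4 burnt (F count now 4)
Step 5: +4 fires, +4 burnt (F count now 4)
Step 6: +2 fires, +4 burnt (F count now 2)
Step 7: +0 fires, +2 burnt (F count now 0)
Fire out after step 7
Initially T: 21, now '.': 29
Total burnt (originally-T cells now '.'): 20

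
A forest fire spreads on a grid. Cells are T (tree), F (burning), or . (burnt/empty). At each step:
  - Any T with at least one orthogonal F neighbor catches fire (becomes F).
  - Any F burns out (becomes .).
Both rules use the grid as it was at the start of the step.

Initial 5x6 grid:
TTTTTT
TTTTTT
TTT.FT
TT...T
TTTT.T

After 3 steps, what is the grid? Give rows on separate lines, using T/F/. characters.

Step 1: 2 trees catch fire, 1 burn out
  TTTTTT
  TTTTFT
  TTT..F
  TT...T
  TTTT.T
Step 2: 4 trees catch fire, 2 burn out
  TTTTFT
  TTTF.F
  TTT...
  TT...F
  TTTT.T
Step 3: 4 trees catch fire, 4 burn out
  TTTF.F
  TTF...
  TTT...
  TT....
  TTTT.F

TTTF.F
TTF...
TTT...
TT....
TTTT.F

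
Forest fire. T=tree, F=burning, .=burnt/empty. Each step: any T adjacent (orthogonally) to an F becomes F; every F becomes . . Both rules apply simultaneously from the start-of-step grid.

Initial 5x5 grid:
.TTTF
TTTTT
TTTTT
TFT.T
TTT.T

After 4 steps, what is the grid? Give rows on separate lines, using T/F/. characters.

Step 1: 6 trees catch fire, 2 burn out
  .TTF.
  TTTTF
  TFTTT
  F.F.T
  TFT.T
Step 2: 8 trees catch fire, 6 burn out
  .TF..
  TFTF.
  F.FTF
  ....T
  F.F.T
Step 3: 5 trees catch fire, 8 burn out
  .F...
  F.F..
  ...F.
  ....F
  ....T
Step 4: 1 trees catch fire, 5 burn out
  .....
  .....
  .....
  .....
  ....F

.....
.....
.....
.....
....F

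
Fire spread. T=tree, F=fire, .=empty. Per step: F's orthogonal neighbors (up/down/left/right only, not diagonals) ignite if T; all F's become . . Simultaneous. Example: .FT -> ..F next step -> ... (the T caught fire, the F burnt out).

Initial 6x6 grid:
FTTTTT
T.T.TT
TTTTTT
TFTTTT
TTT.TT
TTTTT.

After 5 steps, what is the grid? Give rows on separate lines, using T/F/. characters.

Step 1: 6 trees catch fire, 2 burn out
  .FTTTT
  F.T.TT
  TFTTTT
  F.FTTT
  TFT.TT
  TTTTT.
Step 2: 7 trees catch fire, 6 burn out
  ..FTTT
  ..T.TT
  F.FTTT
  ...FTT
  F.F.TT
  TFTTT.
Step 3: 6 trees catch fire, 7 burn out
  ...FTT
  ..F.TT
  ...FTT
  ....FT
  ....TT
  F.FTT.
Step 4: 5 trees catch fire, 6 burn out
  ....FT
  ....TT
  ....FT
  .....F
  ....FT
  ...FT.
Step 5: 5 trees catch fire, 5 burn out
  .....F
  ....FT
  .....F
  ......
  .....F
  ....F.

.....F
....FT
.....F
......
.....F
....F.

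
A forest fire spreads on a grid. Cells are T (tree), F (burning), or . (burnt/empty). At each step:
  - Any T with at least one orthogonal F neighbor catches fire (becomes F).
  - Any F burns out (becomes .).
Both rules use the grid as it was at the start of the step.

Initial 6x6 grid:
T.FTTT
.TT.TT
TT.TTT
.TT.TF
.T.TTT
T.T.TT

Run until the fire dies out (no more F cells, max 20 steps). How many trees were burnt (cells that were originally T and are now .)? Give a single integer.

Answer: 21

Derivation:
Step 1: +5 fires, +2 burnt (F count now 5)
Step 2: +6 fires, +5 burnt (F count now 6)
Step 3: +6 fires, +6 burnt (F count now 6)
Step 4: +2 fires, +6 burnt (F count now 2)
Step 5: +2 fires, +2 burnt (F count now 2)
Step 6: +0 fires, +2 burnt (F count now 0)
Fire out after step 6
Initially T: 24, now '.': 33
Total burnt (originally-T cells now '.'): 21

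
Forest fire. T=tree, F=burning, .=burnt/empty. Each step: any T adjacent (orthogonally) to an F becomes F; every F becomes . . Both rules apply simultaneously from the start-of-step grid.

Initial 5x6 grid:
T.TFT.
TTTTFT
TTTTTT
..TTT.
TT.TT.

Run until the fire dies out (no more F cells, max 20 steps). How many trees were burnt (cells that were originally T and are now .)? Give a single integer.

Step 1: +5 fires, +2 burnt (F count now 5)
Step 2: +4 fires, +5 burnt (F count now 4)
Step 3: +4 fires, +4 burnt (F count now 4)
Step 4: +4 fires, +4 burnt (F count now 4)
Step 5: +2 fires, +4 burnt (F count now 2)
Step 6: +0 fires, +2 burnt (F count now 0)
Fire out after step 6
Initially T: 21, now '.': 28
Total burnt (originally-T cells now '.'): 19

Answer: 19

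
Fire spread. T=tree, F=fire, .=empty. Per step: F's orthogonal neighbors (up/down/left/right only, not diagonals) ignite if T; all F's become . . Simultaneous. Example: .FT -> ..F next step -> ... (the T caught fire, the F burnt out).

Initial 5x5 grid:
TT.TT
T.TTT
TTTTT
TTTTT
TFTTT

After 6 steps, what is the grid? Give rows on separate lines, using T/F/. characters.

Step 1: 3 trees catch fire, 1 burn out
  TT.TT
  T.TTT
  TTTTT
  TFTTT
  F.FTT
Step 2: 4 trees catch fire, 3 burn out
  TT.TT
  T.TTT
  TFTTT
  F.FTT
  ...FT
Step 3: 4 trees catch fire, 4 burn out
  TT.TT
  T.TTT
  F.FTT
  ...FT
  ....F
Step 4: 4 trees catch fire, 4 burn out
  TT.TT
  F.FTT
  ...FT
  ....F
  .....
Step 5: 3 trees catch fire, 4 burn out
  FT.TT
  ...FT
  ....F
  .....
  .....
Step 6: 3 trees catch fire, 3 burn out
  .F.FT
  ....F
  .....
  .....
  .....

.F.FT
....F
.....
.....
.....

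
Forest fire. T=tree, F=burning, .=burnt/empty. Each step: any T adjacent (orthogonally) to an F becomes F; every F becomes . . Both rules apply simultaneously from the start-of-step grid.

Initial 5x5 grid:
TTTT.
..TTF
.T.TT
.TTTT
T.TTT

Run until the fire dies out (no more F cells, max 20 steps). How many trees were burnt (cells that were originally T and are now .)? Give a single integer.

Answer: 16

Derivation:
Step 1: +2 fires, +1 burnt (F count now 2)
Step 2: +4 fires, +2 burnt (F count now 4)
Step 3: +3 fires, +4 burnt (F count now 3)
Step 4: +3 fires, +3 burnt (F count now 3)
Step 5: +3 fires, +3 burnt (F count now 3)
Step 6: +1 fires, +3 burnt (F count now 1)
Step 7: +0 fires, +1 burnt (F count now 0)
Fire out after step 7
Initially T: 17, now '.': 24
Total burnt (originally-T cells now '.'): 16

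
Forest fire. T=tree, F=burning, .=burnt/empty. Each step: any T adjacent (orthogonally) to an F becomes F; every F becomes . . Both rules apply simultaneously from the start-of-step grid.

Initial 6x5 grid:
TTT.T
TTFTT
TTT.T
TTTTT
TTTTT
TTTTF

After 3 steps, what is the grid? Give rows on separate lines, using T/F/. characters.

Step 1: 6 trees catch fire, 2 burn out
  TTF.T
  TF.FT
  TTF.T
  TTTTT
  TTTTF
  TTTF.
Step 2: 8 trees catch fire, 6 burn out
  TF..T
  F...F
  TF..T
  TTFTF
  TTTF.
  TTF..
Step 3: 8 trees catch fire, 8 burn out
  F...F
  .....
  F...F
  TF.F.
  TTF..
  TF...

F...F
.....
F...F
TF.F.
TTF..
TF...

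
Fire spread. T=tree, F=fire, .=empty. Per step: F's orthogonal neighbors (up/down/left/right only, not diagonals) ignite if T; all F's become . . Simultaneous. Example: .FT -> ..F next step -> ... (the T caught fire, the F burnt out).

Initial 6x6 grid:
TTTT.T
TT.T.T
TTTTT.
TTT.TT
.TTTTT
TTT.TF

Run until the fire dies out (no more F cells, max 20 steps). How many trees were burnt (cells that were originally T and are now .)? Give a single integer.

Step 1: +2 fires, +1 burnt (F count now 2)
Step 2: +2 fires, +2 burnt (F count now 2)
Step 3: +2 fires, +2 burnt (F count now 2)
Step 4: +2 fires, +2 burnt (F count now 2)
Step 5: +4 fires, +2 burnt (F count now 4)
Step 6: +4 fires, +4 burnt (F count now 4)
Step 7: +4 fires, +4 burnt (F count now 4)
Step 8: +3 fires, +4 burnt (F count now 3)
Step 9: +2 fires, +3 burnt (F count now 2)
Step 10: +1 fires, +2 burnt (F count now 1)
Step 11: +0 fires, +1 burnt (F count now 0)
Fire out after step 11
Initially T: 28, now '.': 34
Total burnt (originally-T cells now '.'): 26

Answer: 26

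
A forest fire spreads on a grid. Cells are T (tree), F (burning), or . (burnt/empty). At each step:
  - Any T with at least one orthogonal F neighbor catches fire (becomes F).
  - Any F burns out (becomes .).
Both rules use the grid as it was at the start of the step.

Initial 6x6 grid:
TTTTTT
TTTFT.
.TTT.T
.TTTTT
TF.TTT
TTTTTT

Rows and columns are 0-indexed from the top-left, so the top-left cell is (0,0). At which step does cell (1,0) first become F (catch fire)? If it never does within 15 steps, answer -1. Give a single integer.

Step 1: cell (1,0)='T' (+7 fires, +2 burnt)
Step 2: cell (1,0)='T' (+9 fires, +7 burnt)
Step 3: cell (1,0)='F' (+6 fires, +9 burnt)
  -> target ignites at step 3
Step 4: cell (1,0)='.' (+4 fires, +6 burnt)
Step 5: cell (1,0)='.' (+3 fires, +4 burnt)
Step 6: cell (1,0)='.' (+0 fires, +3 burnt)
  fire out at step 6

3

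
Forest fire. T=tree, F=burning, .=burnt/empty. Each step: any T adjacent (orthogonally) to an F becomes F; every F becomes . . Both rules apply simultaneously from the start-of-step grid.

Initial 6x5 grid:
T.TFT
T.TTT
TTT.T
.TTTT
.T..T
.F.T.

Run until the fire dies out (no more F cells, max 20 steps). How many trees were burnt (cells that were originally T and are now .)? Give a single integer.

Answer: 17

Derivation:
Step 1: +4 fires, +2 burnt (F count now 4)
Step 2: +3 fires, +4 burnt (F count now 3)
Step 3: +4 fires, +3 burnt (F count now 4)
Step 4: +3 fires, +4 burnt (F count now 3)
Step 5: +2 fires, +3 burnt (F count now 2)
Step 6: +1 fires, +2 burnt (F count now 1)
Step 7: +0 fires, +1 burnt (F count now 0)
Fire out after step 7
Initially T: 18, now '.': 29
Total burnt (originally-T cells now '.'): 17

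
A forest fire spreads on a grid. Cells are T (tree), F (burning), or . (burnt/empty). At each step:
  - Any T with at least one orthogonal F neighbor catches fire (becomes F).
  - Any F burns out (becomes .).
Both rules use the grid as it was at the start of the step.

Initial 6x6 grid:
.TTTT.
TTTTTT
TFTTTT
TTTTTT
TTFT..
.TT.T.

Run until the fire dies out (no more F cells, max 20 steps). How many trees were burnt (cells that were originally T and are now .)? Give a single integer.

Answer: 26

Derivation:
Step 1: +8 fires, +2 burnt (F count now 8)
Step 2: +8 fires, +8 burnt (F count now 8)
Step 3: +4 fires, +8 burnt (F count now 4)
Step 4: +4 fires, +4 burnt (F count now 4)
Step 5: +2 fires, +4 burnt (F count now 2)
Step 6: +0 fires, +2 burnt (F count now 0)
Fire out after step 6
Initially T: 27, now '.': 35
Total burnt (originally-T cells now '.'): 26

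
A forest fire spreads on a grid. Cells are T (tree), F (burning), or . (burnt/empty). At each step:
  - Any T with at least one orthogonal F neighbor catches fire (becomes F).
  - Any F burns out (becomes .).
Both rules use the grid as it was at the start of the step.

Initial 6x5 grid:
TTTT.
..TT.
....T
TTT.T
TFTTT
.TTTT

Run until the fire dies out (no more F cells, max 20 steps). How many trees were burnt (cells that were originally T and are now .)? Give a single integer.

Answer: 13

Derivation:
Step 1: +4 fires, +1 burnt (F count now 4)
Step 2: +4 fires, +4 burnt (F count now 4)
Step 3: +2 fires, +4 burnt (F count now 2)
Step 4: +2 fires, +2 burnt (F count now 2)
Step 5: +1 fires, +2 burnt (F count now 1)
Step 6: +0 fires, +1 burnt (F count now 0)
Fire out after step 6
Initially T: 19, now '.': 24
Total burnt (originally-T cells now '.'): 13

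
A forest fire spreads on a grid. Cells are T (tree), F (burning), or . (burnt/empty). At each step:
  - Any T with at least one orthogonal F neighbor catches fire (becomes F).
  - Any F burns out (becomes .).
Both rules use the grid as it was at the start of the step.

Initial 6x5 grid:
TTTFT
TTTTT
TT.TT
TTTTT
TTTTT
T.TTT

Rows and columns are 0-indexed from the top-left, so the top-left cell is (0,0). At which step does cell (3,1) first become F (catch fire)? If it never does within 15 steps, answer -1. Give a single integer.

Step 1: cell (3,1)='T' (+3 fires, +1 burnt)
Step 2: cell (3,1)='T' (+4 fires, +3 burnt)
Step 3: cell (3,1)='T' (+4 fires, +4 burnt)
Step 4: cell (3,1)='T' (+5 fires, +4 burnt)
Step 5: cell (3,1)='F' (+5 fires, +5 burnt)
  -> target ignites at step 5
Step 6: cell (3,1)='.' (+4 fires, +5 burnt)
Step 7: cell (3,1)='.' (+1 fires, +4 burnt)
Step 8: cell (3,1)='.' (+1 fires, +1 burnt)
Step 9: cell (3,1)='.' (+0 fires, +1 burnt)
  fire out at step 9

5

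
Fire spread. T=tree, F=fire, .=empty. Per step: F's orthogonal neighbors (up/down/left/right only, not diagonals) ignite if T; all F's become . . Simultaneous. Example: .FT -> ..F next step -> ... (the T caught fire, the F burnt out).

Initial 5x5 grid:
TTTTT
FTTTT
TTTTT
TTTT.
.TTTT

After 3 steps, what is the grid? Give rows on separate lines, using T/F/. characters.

Step 1: 3 trees catch fire, 1 burn out
  FTTTT
  .FTTT
  FTTTT
  TTTT.
  .TTTT
Step 2: 4 trees catch fire, 3 burn out
  .FTTT
  ..FTT
  .FTTT
  FTTT.
  .TTTT
Step 3: 4 trees catch fire, 4 burn out
  ..FTT
  ...FT
  ..FTT
  .FTT.
  .TTTT

..FTT
...FT
..FTT
.FTT.
.TTTT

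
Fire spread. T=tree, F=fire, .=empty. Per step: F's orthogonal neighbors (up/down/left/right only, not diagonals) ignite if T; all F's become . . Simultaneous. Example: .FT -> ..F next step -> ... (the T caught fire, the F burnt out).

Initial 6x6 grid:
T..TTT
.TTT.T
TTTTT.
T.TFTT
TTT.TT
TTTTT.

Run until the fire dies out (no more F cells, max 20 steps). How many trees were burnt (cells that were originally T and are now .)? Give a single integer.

Step 1: +3 fires, +1 burnt (F count now 3)
Step 2: +6 fires, +3 burnt (F count now 6)
Step 3: +7 fires, +6 burnt (F count now 7)
Step 4: +6 fires, +7 burnt (F count now 6)
Step 5: +3 fires, +6 burnt (F count now 3)
Step 6: +1 fires, +3 burnt (F count now 1)
Step 7: +0 fires, +1 burnt (F count now 0)
Fire out after step 7
Initially T: 27, now '.': 35
Total burnt (originally-T cells now '.'): 26

Answer: 26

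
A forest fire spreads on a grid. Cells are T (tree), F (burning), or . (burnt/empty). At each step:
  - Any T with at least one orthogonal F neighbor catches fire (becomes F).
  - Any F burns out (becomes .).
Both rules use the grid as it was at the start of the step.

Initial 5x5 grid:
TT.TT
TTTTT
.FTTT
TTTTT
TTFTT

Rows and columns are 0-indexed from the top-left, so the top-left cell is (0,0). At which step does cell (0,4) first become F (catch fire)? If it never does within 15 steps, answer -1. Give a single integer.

Step 1: cell (0,4)='T' (+6 fires, +2 burnt)
Step 2: cell (0,4)='T' (+8 fires, +6 burnt)
Step 3: cell (0,4)='T' (+4 fires, +8 burnt)
Step 4: cell (0,4)='T' (+2 fires, +4 burnt)
Step 5: cell (0,4)='F' (+1 fires, +2 burnt)
  -> target ignites at step 5
Step 6: cell (0,4)='.' (+0 fires, +1 burnt)
  fire out at step 6

5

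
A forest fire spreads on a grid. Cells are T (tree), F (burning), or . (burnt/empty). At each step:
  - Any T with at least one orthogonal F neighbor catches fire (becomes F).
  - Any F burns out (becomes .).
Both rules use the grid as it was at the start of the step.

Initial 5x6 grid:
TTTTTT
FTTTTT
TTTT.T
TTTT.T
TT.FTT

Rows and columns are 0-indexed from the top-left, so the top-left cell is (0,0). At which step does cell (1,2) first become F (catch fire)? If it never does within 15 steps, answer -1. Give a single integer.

Step 1: cell (1,2)='T' (+5 fires, +2 burnt)
Step 2: cell (1,2)='F' (+7 fires, +5 burnt)
  -> target ignites at step 2
Step 3: cell (1,2)='.' (+6 fires, +7 burnt)
Step 4: cell (1,2)='.' (+4 fires, +6 burnt)
Step 5: cell (1,2)='.' (+2 fires, +4 burnt)
Step 6: cell (1,2)='.' (+1 fires, +2 burnt)
Step 7: cell (1,2)='.' (+0 fires, +1 burnt)
  fire out at step 7

2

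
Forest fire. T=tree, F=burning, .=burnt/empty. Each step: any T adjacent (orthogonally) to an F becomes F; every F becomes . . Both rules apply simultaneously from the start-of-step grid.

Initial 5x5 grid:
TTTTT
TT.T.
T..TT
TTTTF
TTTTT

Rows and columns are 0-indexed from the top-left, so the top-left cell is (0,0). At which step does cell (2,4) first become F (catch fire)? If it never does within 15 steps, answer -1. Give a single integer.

Step 1: cell (2,4)='F' (+3 fires, +1 burnt)
  -> target ignites at step 1
Step 2: cell (2,4)='.' (+3 fires, +3 burnt)
Step 3: cell (2,4)='.' (+3 fires, +3 burnt)
Step 4: cell (2,4)='.' (+3 fires, +3 burnt)
Step 5: cell (2,4)='.' (+4 fires, +3 burnt)
Step 6: cell (2,4)='.' (+2 fires, +4 burnt)
Step 7: cell (2,4)='.' (+2 fires, +2 burnt)
Step 8: cell (2,4)='.' (+0 fires, +2 burnt)
  fire out at step 8

1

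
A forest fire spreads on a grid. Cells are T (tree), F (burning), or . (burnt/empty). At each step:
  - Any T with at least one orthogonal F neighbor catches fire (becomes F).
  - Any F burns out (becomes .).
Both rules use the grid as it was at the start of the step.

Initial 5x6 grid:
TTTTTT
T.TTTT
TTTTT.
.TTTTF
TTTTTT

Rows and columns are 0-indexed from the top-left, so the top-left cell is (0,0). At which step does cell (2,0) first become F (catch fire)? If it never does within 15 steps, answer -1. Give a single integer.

Step 1: cell (2,0)='T' (+2 fires, +1 burnt)
Step 2: cell (2,0)='T' (+3 fires, +2 burnt)
Step 3: cell (2,0)='T' (+4 fires, +3 burnt)
Step 4: cell (2,0)='T' (+6 fires, +4 burnt)
Step 5: cell (2,0)='T' (+5 fires, +6 burnt)
Step 6: cell (2,0)='F' (+3 fires, +5 burnt)
  -> target ignites at step 6
Step 7: cell (2,0)='.' (+2 fires, +3 burnt)
Step 8: cell (2,0)='.' (+1 fires, +2 burnt)
Step 9: cell (2,0)='.' (+0 fires, +1 burnt)
  fire out at step 9

6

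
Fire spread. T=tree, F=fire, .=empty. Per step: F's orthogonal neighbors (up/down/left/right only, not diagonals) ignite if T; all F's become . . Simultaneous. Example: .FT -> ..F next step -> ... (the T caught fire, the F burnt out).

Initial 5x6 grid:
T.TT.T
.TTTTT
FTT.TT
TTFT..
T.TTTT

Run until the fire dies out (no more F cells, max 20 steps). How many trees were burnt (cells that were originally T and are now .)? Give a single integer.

Step 1: +6 fires, +2 burnt (F count now 6)
Step 2: +4 fires, +6 burnt (F count now 4)
Step 3: +3 fires, +4 burnt (F count now 3)
Step 4: +3 fires, +3 burnt (F count now 3)
Step 5: +2 fires, +3 burnt (F count now 2)
Step 6: +2 fires, +2 burnt (F count now 2)
Step 7: +0 fires, +2 burnt (F count now 0)
Fire out after step 7
Initially T: 21, now '.': 29
Total burnt (originally-T cells now '.'): 20

Answer: 20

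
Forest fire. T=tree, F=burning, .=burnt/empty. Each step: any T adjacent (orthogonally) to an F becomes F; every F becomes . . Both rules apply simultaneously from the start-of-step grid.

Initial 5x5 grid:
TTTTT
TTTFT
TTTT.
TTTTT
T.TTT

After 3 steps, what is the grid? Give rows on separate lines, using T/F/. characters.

Step 1: 4 trees catch fire, 1 burn out
  TTTFT
  TTF.F
  TTTF.
  TTTTT
  T.TTT
Step 2: 5 trees catch fire, 4 burn out
  TTF.F
  TF...
  TTF..
  TTTFT
  T.TTT
Step 3: 6 trees catch fire, 5 burn out
  TF...
  F....
  TF...
  TTF.F
  T.TFT

TF...
F....
TF...
TTF.F
T.TFT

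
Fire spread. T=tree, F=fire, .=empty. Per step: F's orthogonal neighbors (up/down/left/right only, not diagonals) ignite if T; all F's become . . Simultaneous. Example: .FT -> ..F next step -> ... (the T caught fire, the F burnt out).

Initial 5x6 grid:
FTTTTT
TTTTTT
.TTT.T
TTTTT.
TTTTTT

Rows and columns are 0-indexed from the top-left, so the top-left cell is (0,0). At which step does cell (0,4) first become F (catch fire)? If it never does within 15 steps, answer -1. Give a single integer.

Step 1: cell (0,4)='T' (+2 fires, +1 burnt)
Step 2: cell (0,4)='T' (+2 fires, +2 burnt)
Step 3: cell (0,4)='T' (+3 fires, +2 burnt)
Step 4: cell (0,4)='F' (+4 fires, +3 burnt)
  -> target ignites at step 4
Step 5: cell (0,4)='.' (+6 fires, +4 burnt)
Step 6: cell (0,4)='.' (+4 fires, +6 burnt)
Step 7: cell (0,4)='.' (+3 fires, +4 burnt)
Step 8: cell (0,4)='.' (+1 fires, +3 burnt)
Step 9: cell (0,4)='.' (+1 fires, +1 burnt)
Step 10: cell (0,4)='.' (+0 fires, +1 burnt)
  fire out at step 10

4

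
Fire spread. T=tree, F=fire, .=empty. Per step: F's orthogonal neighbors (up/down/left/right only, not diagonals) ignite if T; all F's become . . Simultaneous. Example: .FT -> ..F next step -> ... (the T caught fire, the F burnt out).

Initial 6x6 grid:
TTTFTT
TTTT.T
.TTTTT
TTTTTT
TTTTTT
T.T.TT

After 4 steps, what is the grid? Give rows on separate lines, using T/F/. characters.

Step 1: 3 trees catch fire, 1 burn out
  TTF.FT
  TTTF.T
  .TTTTT
  TTTTTT
  TTTTTT
  T.T.TT
Step 2: 4 trees catch fire, 3 burn out
  TF...F
  TTF..T
  .TTFTT
  TTTTTT
  TTTTTT
  T.T.TT
Step 3: 6 trees catch fire, 4 burn out
  F.....
  TF...F
  .TF.FT
  TTTFTT
  TTTTTT
  T.T.TT
Step 4: 6 trees catch fire, 6 burn out
  ......
  F.....
  .F...F
  TTF.FT
  TTTFTT
  T.T.TT

......
F.....
.F...F
TTF.FT
TTTFTT
T.T.TT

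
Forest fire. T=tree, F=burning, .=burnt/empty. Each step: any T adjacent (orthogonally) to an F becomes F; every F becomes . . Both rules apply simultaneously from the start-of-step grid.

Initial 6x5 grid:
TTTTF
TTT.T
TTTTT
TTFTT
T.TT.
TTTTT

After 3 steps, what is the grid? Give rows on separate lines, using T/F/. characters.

Step 1: 6 trees catch fire, 2 burn out
  TTTF.
  TTT.F
  TTFTT
  TF.FT
  T.FT.
  TTTTT
Step 2: 9 trees catch fire, 6 burn out
  TTF..
  TTF..
  TF.FF
  F...F
  T..F.
  TTFTT
Step 3: 6 trees catch fire, 9 burn out
  TF...
  TF...
  F....
  .....
  F....
  TF.FT

TF...
TF...
F....
.....
F....
TF.FT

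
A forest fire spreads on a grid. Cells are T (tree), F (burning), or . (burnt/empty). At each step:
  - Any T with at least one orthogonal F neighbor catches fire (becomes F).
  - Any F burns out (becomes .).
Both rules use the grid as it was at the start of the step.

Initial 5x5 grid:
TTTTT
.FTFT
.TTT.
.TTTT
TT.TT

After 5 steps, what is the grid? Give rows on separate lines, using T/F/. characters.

Step 1: 6 trees catch fire, 2 burn out
  TFTFT
  ..F.F
  .FTF.
  .TTTT
  TT.TT
Step 2: 6 trees catch fire, 6 burn out
  F.F.F
  .....
  ..F..
  .FTFT
  TT.TT
Step 3: 4 trees catch fire, 6 burn out
  .....
  .....
  .....
  ..F.F
  TF.FT
Step 4: 2 trees catch fire, 4 burn out
  .....
  .....
  .....
  .....
  F...F
Step 5: 0 trees catch fire, 2 burn out
  .....
  .....
  .....
  .....
  .....

.....
.....
.....
.....
.....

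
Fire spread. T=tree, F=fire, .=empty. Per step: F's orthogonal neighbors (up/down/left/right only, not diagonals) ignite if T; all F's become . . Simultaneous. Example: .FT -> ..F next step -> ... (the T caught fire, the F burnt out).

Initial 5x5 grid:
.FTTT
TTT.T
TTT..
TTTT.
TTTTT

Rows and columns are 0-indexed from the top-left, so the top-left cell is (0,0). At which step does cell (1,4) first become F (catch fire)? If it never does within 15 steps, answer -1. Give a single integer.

Step 1: cell (1,4)='T' (+2 fires, +1 burnt)
Step 2: cell (1,4)='T' (+4 fires, +2 burnt)
Step 3: cell (1,4)='T' (+4 fires, +4 burnt)
Step 4: cell (1,4)='F' (+4 fires, +4 burnt)
  -> target ignites at step 4
Step 5: cell (1,4)='.' (+3 fires, +4 burnt)
Step 6: cell (1,4)='.' (+1 fires, +3 burnt)
Step 7: cell (1,4)='.' (+1 fires, +1 burnt)
Step 8: cell (1,4)='.' (+0 fires, +1 burnt)
  fire out at step 8

4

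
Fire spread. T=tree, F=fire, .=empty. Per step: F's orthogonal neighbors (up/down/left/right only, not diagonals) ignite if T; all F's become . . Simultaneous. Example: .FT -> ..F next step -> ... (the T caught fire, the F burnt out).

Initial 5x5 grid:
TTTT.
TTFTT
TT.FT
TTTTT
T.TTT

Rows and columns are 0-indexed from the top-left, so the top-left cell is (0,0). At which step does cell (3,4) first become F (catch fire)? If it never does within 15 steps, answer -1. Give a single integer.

Step 1: cell (3,4)='T' (+5 fires, +2 burnt)
Step 2: cell (3,4)='F' (+8 fires, +5 burnt)
  -> target ignites at step 2
Step 3: cell (3,4)='.' (+5 fires, +8 burnt)
Step 4: cell (3,4)='.' (+1 fires, +5 burnt)
Step 5: cell (3,4)='.' (+1 fires, +1 burnt)
Step 6: cell (3,4)='.' (+0 fires, +1 burnt)
  fire out at step 6

2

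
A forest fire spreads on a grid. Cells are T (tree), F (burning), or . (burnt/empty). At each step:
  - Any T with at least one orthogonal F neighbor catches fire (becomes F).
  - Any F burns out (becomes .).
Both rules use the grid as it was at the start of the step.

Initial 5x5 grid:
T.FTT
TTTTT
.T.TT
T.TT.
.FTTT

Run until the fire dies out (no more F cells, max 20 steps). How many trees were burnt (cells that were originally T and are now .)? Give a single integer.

Step 1: +3 fires, +2 burnt (F count now 3)
Step 2: +5 fires, +3 burnt (F count now 5)
Step 3: +6 fires, +5 burnt (F count now 6)
Step 4: +2 fires, +6 burnt (F count now 2)
Step 5: +0 fires, +2 burnt (F count now 0)
Fire out after step 5
Initially T: 17, now '.': 24
Total burnt (originally-T cells now '.'): 16

Answer: 16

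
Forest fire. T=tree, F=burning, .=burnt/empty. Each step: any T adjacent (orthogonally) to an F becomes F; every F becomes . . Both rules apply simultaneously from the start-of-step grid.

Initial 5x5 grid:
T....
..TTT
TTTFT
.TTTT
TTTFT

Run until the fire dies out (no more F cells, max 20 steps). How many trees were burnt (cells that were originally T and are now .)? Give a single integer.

Step 1: +6 fires, +2 burnt (F count now 6)
Step 2: +6 fires, +6 burnt (F count now 6)
Step 3: +3 fires, +6 burnt (F count now 3)
Step 4: +0 fires, +3 burnt (F count now 0)
Fire out after step 4
Initially T: 16, now '.': 24
Total burnt (originally-T cells now '.'): 15

Answer: 15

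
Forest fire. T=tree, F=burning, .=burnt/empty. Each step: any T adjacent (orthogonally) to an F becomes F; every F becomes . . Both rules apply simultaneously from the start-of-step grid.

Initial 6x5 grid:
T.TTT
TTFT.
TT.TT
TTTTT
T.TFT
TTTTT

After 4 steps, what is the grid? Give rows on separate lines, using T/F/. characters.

Step 1: 7 trees catch fire, 2 burn out
  T.FTT
  TF.F.
  TT.TT
  TTTFT
  T.F.F
  TTTFT
Step 2: 8 trees catch fire, 7 burn out
  T..FT
  F....
  TF.FT
  TTF.F
  T....
  TTF.F
Step 3: 6 trees catch fire, 8 burn out
  F...F
  .....
  F...F
  TF...
  T....
  TF...
Step 4: 2 trees catch fire, 6 burn out
  .....
  .....
  .....
  F....
  T....
  F....

.....
.....
.....
F....
T....
F....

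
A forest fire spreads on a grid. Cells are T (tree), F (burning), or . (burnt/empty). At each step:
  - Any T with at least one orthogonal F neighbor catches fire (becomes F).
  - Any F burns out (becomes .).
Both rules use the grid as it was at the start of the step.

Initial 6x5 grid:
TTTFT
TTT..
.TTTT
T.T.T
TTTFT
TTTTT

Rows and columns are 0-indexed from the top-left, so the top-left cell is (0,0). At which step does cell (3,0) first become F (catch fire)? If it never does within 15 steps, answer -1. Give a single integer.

Step 1: cell (3,0)='T' (+5 fires, +2 burnt)
Step 2: cell (3,0)='T' (+7 fires, +5 burnt)
Step 3: cell (3,0)='T' (+6 fires, +7 burnt)
Step 4: cell (3,0)='F' (+5 fires, +6 burnt)
  -> target ignites at step 4
Step 5: cell (3,0)='.' (+0 fires, +5 burnt)
  fire out at step 5

4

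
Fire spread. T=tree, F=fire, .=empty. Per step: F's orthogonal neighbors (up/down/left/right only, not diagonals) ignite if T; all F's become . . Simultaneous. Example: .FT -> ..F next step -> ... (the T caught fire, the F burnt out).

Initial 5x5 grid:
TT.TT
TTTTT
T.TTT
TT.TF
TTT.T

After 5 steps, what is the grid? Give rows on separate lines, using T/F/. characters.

Step 1: 3 trees catch fire, 1 burn out
  TT.TT
  TTTTT
  T.TTF
  TT.F.
  TTT.F
Step 2: 2 trees catch fire, 3 burn out
  TT.TT
  TTTTF
  T.TF.
  TT...
  TTT..
Step 3: 3 trees catch fire, 2 burn out
  TT.TF
  TTTF.
  T.F..
  TT...
  TTT..
Step 4: 2 trees catch fire, 3 burn out
  TT.F.
  TTF..
  T....
  TT...
  TTT..
Step 5: 1 trees catch fire, 2 burn out
  TT...
  TF...
  T....
  TT...
  TTT..

TT...
TF...
T....
TT...
TTT..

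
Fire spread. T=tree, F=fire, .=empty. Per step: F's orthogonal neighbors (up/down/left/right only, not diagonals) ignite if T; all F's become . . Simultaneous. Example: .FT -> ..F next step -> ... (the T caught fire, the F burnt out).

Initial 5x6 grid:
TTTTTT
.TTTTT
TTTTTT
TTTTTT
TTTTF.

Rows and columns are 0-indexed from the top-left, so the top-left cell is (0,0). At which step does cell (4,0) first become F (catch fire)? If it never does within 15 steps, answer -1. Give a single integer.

Step 1: cell (4,0)='T' (+2 fires, +1 burnt)
Step 2: cell (4,0)='T' (+4 fires, +2 burnt)
Step 3: cell (4,0)='T' (+5 fires, +4 burnt)
Step 4: cell (4,0)='F' (+6 fires, +5 burnt)
  -> target ignites at step 4
Step 5: cell (4,0)='.' (+5 fires, +6 burnt)
Step 6: cell (4,0)='.' (+3 fires, +5 burnt)
Step 7: cell (4,0)='.' (+1 fires, +3 burnt)
Step 8: cell (4,0)='.' (+1 fires, +1 burnt)
Step 9: cell (4,0)='.' (+0 fires, +1 burnt)
  fire out at step 9

4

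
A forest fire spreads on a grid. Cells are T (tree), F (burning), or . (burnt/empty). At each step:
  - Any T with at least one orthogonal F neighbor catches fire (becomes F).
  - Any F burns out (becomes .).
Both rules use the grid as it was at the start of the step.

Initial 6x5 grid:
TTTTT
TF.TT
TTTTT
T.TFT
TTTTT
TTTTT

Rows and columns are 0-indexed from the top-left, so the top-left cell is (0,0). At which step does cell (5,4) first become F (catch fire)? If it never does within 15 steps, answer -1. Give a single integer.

Step 1: cell (5,4)='T' (+7 fires, +2 burnt)
Step 2: cell (5,4)='T' (+9 fires, +7 burnt)
Step 3: cell (5,4)='F' (+6 fires, +9 burnt)
  -> target ignites at step 3
Step 4: cell (5,4)='.' (+3 fires, +6 burnt)
Step 5: cell (5,4)='.' (+1 fires, +3 burnt)
Step 6: cell (5,4)='.' (+0 fires, +1 burnt)
  fire out at step 6

3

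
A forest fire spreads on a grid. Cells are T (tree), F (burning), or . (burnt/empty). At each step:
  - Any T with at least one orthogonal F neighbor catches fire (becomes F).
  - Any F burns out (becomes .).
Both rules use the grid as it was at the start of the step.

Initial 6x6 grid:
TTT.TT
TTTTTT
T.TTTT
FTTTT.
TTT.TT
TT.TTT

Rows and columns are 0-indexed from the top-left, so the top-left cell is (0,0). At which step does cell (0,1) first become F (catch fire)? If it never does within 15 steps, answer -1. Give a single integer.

Step 1: cell (0,1)='T' (+3 fires, +1 burnt)
Step 2: cell (0,1)='T' (+4 fires, +3 burnt)
Step 3: cell (0,1)='T' (+6 fires, +4 burnt)
Step 4: cell (0,1)='F' (+4 fires, +6 burnt)
  -> target ignites at step 4
Step 5: cell (0,1)='.' (+4 fires, +4 burnt)
Step 6: cell (0,1)='.' (+4 fires, +4 burnt)
Step 7: cell (0,1)='.' (+4 fires, +4 burnt)
Step 8: cell (0,1)='.' (+1 fires, +4 burnt)
Step 9: cell (0,1)='.' (+0 fires, +1 burnt)
  fire out at step 9

4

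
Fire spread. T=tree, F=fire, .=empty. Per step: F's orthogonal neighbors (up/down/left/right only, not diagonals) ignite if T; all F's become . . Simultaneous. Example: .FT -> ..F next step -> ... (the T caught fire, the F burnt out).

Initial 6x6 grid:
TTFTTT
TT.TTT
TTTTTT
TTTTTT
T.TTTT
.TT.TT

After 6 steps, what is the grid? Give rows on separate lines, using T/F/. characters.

Step 1: 2 trees catch fire, 1 burn out
  TF.FTT
  TT.TTT
  TTTTTT
  TTTTTT
  T.TTTT
  .TT.TT
Step 2: 4 trees catch fire, 2 burn out
  F...FT
  TF.FTT
  TTTTTT
  TTTTTT
  T.TTTT
  .TT.TT
Step 3: 5 trees catch fire, 4 burn out
  .....F
  F...FT
  TFTFTT
  TTTTTT
  T.TTTT
  .TT.TT
Step 4: 6 trees catch fire, 5 burn out
  ......
  .....F
  F.F.FT
  TFTFTT
  T.TTTT
  .TT.TT
Step 5: 5 trees catch fire, 6 burn out
  ......
  ......
  .....F
  F.F.FT
  T.TFTT
  .TT.TT
Step 6: 4 trees catch fire, 5 burn out
  ......
  ......
  ......
  .....F
  F.F.FT
  .TT.TT

......
......
......
.....F
F.F.FT
.TT.TT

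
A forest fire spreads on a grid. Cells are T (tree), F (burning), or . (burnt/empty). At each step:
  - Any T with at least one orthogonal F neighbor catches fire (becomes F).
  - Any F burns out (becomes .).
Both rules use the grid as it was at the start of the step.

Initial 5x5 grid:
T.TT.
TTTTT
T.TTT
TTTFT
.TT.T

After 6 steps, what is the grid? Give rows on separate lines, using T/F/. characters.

Step 1: 3 trees catch fire, 1 burn out
  T.TT.
  TTTTT
  T.TFT
  TTF.F
  .TT.T
Step 2: 6 trees catch fire, 3 burn out
  T.TT.
  TTTFT
  T.F.F
  TF...
  .TF.F
Step 3: 5 trees catch fire, 6 burn out
  T.TF.
  TTF.F
  T....
  F....
  .F...
Step 4: 3 trees catch fire, 5 burn out
  T.F..
  TF...
  F....
  .....
  .....
Step 5: 1 trees catch fire, 3 burn out
  T....
  F....
  .....
  .....
  .....
Step 6: 1 trees catch fire, 1 burn out
  F....
  .....
  .....
  .....
  .....

F....
.....
.....
.....
.....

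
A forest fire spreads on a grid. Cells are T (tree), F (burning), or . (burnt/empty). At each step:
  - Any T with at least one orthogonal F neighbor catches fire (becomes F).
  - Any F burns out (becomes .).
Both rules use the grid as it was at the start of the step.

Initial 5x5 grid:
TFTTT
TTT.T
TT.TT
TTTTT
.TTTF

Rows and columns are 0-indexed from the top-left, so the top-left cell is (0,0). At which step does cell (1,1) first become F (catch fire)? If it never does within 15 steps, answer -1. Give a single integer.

Step 1: cell (1,1)='F' (+5 fires, +2 burnt)
  -> target ignites at step 1
Step 2: cell (1,1)='.' (+7 fires, +5 burnt)
Step 3: cell (1,1)='.' (+7 fires, +7 burnt)
Step 4: cell (1,1)='.' (+1 fires, +7 burnt)
Step 5: cell (1,1)='.' (+0 fires, +1 burnt)
  fire out at step 5

1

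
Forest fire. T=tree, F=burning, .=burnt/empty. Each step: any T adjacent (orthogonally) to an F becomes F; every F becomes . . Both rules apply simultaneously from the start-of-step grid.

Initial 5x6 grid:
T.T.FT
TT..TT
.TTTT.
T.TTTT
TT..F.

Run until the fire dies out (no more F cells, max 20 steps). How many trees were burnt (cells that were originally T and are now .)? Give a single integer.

Answer: 14

Derivation:
Step 1: +3 fires, +2 burnt (F count now 3)
Step 2: +4 fires, +3 burnt (F count now 4)
Step 3: +2 fires, +4 burnt (F count now 2)
Step 4: +1 fires, +2 burnt (F count now 1)
Step 5: +1 fires, +1 burnt (F count now 1)
Step 6: +1 fires, +1 burnt (F count now 1)
Step 7: +1 fires, +1 burnt (F count now 1)
Step 8: +1 fires, +1 burnt (F count now 1)
Step 9: +0 fires, +1 burnt (F count now 0)
Fire out after step 9
Initially T: 18, now '.': 26
Total burnt (originally-T cells now '.'): 14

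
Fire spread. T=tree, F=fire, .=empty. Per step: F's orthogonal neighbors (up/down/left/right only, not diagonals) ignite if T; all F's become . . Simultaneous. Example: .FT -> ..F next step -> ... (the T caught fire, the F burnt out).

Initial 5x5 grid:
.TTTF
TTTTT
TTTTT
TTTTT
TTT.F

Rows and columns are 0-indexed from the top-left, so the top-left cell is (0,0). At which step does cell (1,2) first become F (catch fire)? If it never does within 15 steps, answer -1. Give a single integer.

Step 1: cell (1,2)='T' (+3 fires, +2 burnt)
Step 2: cell (1,2)='T' (+4 fires, +3 burnt)
Step 3: cell (1,2)='F' (+4 fires, +4 burnt)
  -> target ignites at step 3
Step 4: cell (1,2)='.' (+4 fires, +4 burnt)
Step 5: cell (1,2)='.' (+4 fires, +4 burnt)
Step 6: cell (1,2)='.' (+2 fires, +4 burnt)
Step 7: cell (1,2)='.' (+0 fires, +2 burnt)
  fire out at step 7

3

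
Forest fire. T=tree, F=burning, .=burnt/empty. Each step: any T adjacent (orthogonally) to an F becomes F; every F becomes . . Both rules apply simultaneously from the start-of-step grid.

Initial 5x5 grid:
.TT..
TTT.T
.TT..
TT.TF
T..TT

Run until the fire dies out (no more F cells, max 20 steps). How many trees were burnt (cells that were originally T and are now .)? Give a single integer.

Step 1: +2 fires, +1 burnt (F count now 2)
Step 2: +1 fires, +2 burnt (F count now 1)
Step 3: +0 fires, +1 burnt (F count now 0)
Fire out after step 3
Initially T: 14, now '.': 14
Total burnt (originally-T cells now '.'): 3

Answer: 3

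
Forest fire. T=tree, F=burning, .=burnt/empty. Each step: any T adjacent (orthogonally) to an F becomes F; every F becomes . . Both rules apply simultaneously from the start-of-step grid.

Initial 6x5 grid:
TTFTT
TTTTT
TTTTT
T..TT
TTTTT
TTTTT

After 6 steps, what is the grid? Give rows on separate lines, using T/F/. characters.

Step 1: 3 trees catch fire, 1 burn out
  TF.FT
  TTFTT
  TTTTT
  T..TT
  TTTTT
  TTTTT
Step 2: 5 trees catch fire, 3 burn out
  F...F
  TF.FT
  TTFTT
  T..TT
  TTTTT
  TTTTT
Step 3: 4 trees catch fire, 5 burn out
  .....
  F...F
  TF.FT
  T..TT
  TTTTT
  TTTTT
Step 4: 3 trees catch fire, 4 burn out
  .....
  .....
  F...F
  T..FT
  TTTTT
  TTTTT
Step 5: 3 trees catch fire, 3 burn out
  .....
  .....
  .....
  F...F
  TTTFT
  TTTTT
Step 6: 4 trees catch fire, 3 burn out
  .....
  .....
  .....
  .....
  FTF.F
  TTTFT

.....
.....
.....
.....
FTF.F
TTTFT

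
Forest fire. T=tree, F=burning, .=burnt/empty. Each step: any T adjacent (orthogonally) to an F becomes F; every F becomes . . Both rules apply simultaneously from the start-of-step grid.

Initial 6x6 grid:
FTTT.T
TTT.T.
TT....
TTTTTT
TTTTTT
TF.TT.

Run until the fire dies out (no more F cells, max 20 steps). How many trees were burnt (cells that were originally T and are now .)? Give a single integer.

Step 1: +4 fires, +2 burnt (F count now 4)
Step 2: +6 fires, +4 burnt (F count now 6)
Step 3: +6 fires, +6 burnt (F count now 6)
Step 4: +3 fires, +6 burnt (F count now 3)
Step 5: +3 fires, +3 burnt (F count now 3)
Step 6: +1 fires, +3 burnt (F count now 1)
Step 7: +0 fires, +1 burnt (F count now 0)
Fire out after step 7
Initially T: 25, now '.': 34
Total burnt (originally-T cells now '.'): 23

Answer: 23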